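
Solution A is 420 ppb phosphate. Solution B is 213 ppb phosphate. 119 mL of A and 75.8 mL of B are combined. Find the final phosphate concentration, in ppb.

339 ppb

C_mix = (C_A·V_A + C_B·V_B)/(V_A + V_B) = (420×119 + 213×75.8) / 194.8 = 339 ppb.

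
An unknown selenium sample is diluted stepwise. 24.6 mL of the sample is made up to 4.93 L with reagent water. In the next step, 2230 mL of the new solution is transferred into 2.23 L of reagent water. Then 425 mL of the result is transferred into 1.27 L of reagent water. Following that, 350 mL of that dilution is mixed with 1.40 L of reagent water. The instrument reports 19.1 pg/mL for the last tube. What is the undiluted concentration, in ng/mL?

153 ng/mL

Overall dilution factor = 200.4 × 2 × 3.988 × 5 = 7993.
Original = 19.1 pg/mL × 7993 = 1.53 × 10⁵ pg/mL = 153 ng/mL.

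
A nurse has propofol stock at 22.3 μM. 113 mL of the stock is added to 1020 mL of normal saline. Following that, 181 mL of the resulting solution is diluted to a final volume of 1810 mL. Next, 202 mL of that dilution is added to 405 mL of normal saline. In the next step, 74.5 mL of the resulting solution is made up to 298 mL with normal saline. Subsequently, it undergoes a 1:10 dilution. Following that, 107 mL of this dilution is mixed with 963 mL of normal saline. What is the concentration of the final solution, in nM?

0.185 nM

Overall dilution factor = 10.03 × 10 × 3.005 × 4 × 10 × 10 = 1.21 × 10⁵.
22.3 μM / 1.21 × 10⁵ = 1.85 × 10⁻⁴ μM = 0.185 nM.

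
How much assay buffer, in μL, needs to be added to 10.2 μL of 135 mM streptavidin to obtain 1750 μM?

1750 μM = 1.75 mM.
V₂ = C₁V₁/C₂ = 135 × 10.2 / 1.75 = 787 μL.
Diluent to add = V₂ − V₁ = 787 − 10.2 = 777 μL.

777 μL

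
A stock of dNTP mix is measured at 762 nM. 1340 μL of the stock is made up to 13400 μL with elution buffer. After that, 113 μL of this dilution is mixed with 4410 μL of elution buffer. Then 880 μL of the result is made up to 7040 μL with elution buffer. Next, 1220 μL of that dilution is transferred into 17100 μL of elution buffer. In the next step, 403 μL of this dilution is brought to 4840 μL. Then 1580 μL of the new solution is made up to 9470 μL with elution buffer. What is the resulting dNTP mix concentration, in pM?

Overall dilution factor = 10 × 40.03 × 8 × 15.02 × 12.01 × 5.994 = 3.46 × 10⁶.
762 nM / 3.46 × 10⁶ = 2.20 × 10⁻⁴ nM = 0.220 pM.

0.220 pM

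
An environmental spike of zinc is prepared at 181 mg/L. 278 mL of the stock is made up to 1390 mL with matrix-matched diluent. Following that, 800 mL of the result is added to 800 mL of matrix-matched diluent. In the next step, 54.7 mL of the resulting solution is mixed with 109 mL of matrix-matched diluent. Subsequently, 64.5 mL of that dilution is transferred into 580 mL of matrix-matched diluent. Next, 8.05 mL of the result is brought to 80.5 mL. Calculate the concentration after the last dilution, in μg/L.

Overall dilution factor = 5 × 2 × 2.993 × 9.992 × 10 = 2990.
181 mg/L / 2990 = 0.0605 mg/L = 60.5 μg/L.

60.5 μg/L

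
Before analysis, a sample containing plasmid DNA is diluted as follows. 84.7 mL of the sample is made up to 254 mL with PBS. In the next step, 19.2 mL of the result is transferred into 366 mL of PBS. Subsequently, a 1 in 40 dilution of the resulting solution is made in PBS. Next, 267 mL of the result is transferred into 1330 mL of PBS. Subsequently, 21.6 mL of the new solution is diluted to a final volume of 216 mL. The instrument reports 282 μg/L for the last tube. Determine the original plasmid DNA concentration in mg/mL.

40.6 mg/mL

Overall dilution factor = 2.999 × 20.06 × 40 × 5.981 × 10 = 1.44 × 10⁵.
Original = 282 μg/L × 1.44 × 10⁵ = 4.06 × 10⁷ μg/L = 40.6 mg/mL.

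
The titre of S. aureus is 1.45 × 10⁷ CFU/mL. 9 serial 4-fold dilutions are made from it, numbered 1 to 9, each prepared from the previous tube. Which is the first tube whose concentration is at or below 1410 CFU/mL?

Tube n has concentration 1.45 × 10⁷ CFU/mL / 4ⁿ.
Need 4ⁿ ≥ 1.45 × 10⁷ CFU/mL / 1410 CFU/mL = 1.03 × 10⁴, so n ≥ 6.66.
First such tube: n = 7.

tube 7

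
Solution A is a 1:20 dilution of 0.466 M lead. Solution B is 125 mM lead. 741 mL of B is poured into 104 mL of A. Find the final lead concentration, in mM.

112 mM

C_A = 0.466 M / 20 = 0.0233 M.
C_B = 125 mM = 0.125 M.
C_mix = (C_A·V_A + C_B·V_B)/(V_A + V_B) = (0.0233×104 + 0.125×741) / 845.0 = 0.112 M = 112 mM.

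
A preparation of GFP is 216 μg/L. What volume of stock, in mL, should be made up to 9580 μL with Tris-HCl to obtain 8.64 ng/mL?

0.383 mL

8.64 ng/mL = 8.64 μg/L.
V₁ = C₂V₂/C₁ = 8.64 × 9580 / 216 = 383 μL = 0.383 mL.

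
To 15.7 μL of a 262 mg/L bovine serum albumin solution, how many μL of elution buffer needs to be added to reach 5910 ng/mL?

680 μL

5910 ng/mL = 5.91 mg/L.
V₂ = C₁V₁/C₂ = 262 × 15.7 / 5.91 = 696 μL.
Diluent to add = V₂ − V₁ = 696 − 15.7 = 680 μL.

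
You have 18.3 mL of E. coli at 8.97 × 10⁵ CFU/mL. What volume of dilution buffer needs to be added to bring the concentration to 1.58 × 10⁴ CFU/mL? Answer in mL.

1020 mL

V₂ = C₁V₁/C₂ = 8.97 × 10⁵ × 18.3 / 1.58 × 10⁴ = 1039 mL.
Diluent to add = V₂ − V₁ = 1039 − 18.3 = 1020 mL.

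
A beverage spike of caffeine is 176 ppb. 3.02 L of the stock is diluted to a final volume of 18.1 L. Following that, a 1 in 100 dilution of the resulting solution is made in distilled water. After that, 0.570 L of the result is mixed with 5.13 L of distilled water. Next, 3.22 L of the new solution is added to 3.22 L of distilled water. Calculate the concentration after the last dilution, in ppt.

Overall dilution factor = 5.993 × 100 × 10 × 2 = 1.20 × 10⁴.
176 ppb / 1.20 × 10⁴ = 0.0147 ppb = 14.7 ppt.

14.7 ppt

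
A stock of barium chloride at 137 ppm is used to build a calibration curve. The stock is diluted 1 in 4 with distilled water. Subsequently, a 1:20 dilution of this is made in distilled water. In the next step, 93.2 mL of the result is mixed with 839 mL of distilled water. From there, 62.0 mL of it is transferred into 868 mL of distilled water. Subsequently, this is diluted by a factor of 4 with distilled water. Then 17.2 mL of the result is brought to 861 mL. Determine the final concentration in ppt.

Overall dilution factor = 4 × 20 × 10.00 × 15 × 4 × 50.06 = 2.40 × 10⁶.
137 ppm / 2.40 × 10⁶ = 5.70 × 10⁻⁵ ppm = 57.0 ppt.

57.0 ppt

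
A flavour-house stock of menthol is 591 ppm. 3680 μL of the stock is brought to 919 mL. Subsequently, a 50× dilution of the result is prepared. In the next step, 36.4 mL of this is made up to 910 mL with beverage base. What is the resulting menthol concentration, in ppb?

Overall dilution factor = 249.7 × 50 × 25 = 3.12 × 10⁵.
591 ppm / 3.12 × 10⁵ = 1.89 × 10⁻³ ppm = 1.89 ppb.

1.89 ppb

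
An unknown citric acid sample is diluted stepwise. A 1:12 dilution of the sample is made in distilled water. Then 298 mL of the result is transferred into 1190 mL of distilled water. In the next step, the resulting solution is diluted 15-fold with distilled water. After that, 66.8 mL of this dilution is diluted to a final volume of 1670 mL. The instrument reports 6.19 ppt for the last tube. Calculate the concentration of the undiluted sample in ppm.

0.139 ppm

Overall dilution factor = 12 × 4.993 × 15 × 25 = 2.25 × 10⁴.
Original = 6.19 ppt × 2.25 × 10⁴ = 1.39 × 10⁵ ppt = 0.139 ppm.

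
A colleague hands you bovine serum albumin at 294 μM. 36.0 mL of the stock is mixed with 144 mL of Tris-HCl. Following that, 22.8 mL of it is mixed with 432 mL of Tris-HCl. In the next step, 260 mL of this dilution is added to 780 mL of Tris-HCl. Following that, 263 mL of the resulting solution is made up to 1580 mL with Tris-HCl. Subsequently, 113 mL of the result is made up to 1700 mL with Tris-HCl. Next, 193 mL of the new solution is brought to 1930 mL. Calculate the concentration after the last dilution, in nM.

0.815 nM

Overall dilution factor = 5 × 19.95 × 4 × 6.008 × 15.04 × 10 = 3.61 × 10⁵.
294 μM / 3.61 × 10⁵ = 8.15 × 10⁻⁴ μM = 0.815 nM.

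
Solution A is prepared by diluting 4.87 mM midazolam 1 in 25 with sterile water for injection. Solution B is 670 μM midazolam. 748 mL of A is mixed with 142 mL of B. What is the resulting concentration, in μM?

C_A = 4.87 mM / 25 = 0.195 mM.
C_B = 670 μM = 0.670 mM.
C_mix = (C_A·V_A + C_B·V_B)/(V_A + V_B) = (0.195×748 + 0.670×142) / 890.0 = 0.271 mM = 271 μM.

271 μM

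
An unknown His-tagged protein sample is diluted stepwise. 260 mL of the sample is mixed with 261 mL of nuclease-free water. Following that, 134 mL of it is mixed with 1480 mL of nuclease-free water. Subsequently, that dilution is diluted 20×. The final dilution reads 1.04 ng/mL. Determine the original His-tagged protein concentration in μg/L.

Overall dilution factor = 2.004 × 12.04 × 20 = 483.
Original = 1.04 ng/mL × 483 = 502 ng/mL = 502 μg/L.

502 μg/L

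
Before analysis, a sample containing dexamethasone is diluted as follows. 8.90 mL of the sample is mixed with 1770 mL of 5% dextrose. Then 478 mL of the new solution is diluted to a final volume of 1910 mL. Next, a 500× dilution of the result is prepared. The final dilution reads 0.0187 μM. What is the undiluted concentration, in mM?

7.47 mM

Overall dilution factor = 199.9 × 3.996 × 500 = 3.99 × 10⁵.
Original = 0.0187 μM × 3.99 × 10⁵ = 7468 μM = 7.47 mM.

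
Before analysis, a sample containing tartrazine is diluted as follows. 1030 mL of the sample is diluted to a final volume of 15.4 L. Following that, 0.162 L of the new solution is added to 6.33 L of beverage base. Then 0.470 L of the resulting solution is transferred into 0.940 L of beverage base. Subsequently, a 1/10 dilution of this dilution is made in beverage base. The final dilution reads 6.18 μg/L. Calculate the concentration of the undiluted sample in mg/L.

Overall dilution factor = 14.95 × 40.07 × 3 × 10 = 1.80 × 10⁴.
Original = 6.18 μg/L × 1.80 × 10⁴ = 1.11 × 10⁵ μg/L = 111 mg/L.

111 mg/L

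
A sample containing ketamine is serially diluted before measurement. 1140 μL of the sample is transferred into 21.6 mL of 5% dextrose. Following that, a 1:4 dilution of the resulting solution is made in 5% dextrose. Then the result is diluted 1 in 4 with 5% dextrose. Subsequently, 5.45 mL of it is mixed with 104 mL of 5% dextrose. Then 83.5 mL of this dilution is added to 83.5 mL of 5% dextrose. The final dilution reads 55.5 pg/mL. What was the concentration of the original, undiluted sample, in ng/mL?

Overall dilution factor = 19.95 × 4 × 4 × 20.08 × 2 = 1.28 × 10⁴.
Original = 55.5 pg/mL × 1.28 × 10⁴ = 7.11 × 10⁵ pg/mL = 711 ng/mL.

711 ng/mL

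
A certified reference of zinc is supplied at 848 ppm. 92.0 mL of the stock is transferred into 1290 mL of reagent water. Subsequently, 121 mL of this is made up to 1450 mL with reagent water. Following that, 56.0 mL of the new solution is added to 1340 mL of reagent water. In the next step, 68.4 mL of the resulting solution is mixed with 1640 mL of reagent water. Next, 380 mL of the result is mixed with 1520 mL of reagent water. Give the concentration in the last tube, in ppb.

Overall dilution factor = 15.02 × 11.98 × 24.93 × 24.98 × 5 = 5.60 × 10⁵.
848 ppm / 5.60 × 10⁵ = 1.51 × 10⁻³ ppm = 1.51 ppb.

1.51 ppb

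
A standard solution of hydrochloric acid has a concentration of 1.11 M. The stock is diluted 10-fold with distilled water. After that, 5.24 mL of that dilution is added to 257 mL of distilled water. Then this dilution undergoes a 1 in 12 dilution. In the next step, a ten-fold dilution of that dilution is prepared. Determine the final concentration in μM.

Overall dilution factor = 10 × 50.05 × 12 × 10 = 6.01 × 10⁴.
1.11 M / 6.01 × 10⁴ = 1.85 × 10⁻⁵ M = 18.5 μM.

18.5 μM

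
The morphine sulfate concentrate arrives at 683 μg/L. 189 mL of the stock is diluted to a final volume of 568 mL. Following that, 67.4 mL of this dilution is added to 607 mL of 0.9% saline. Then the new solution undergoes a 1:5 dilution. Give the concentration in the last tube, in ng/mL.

Overall dilution factor = 3.005 × 10.01 × 5 = 150.
683 μg/L / 150 = 4.54 μg/L = 4.54 ng/mL.

4.54 ng/mL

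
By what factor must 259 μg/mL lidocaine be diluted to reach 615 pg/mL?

4.21 × 10⁵

Factor = C₀/C_target = 259 μg/mL / 615 pg/mL = 4.21 × 10⁵.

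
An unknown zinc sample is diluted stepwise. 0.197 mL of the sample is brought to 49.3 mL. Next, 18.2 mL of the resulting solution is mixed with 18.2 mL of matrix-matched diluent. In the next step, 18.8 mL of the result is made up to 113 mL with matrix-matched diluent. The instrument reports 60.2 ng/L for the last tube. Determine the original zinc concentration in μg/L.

181 μg/L

Overall dilution factor = 250.3 × 2 × 6.011 = 3008.
Original = 60.2 ng/L × 3008 = 1.81 × 10⁵ ng/L = 181 μg/L.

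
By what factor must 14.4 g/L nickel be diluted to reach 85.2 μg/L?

Factor = C₀/C_target = 14.4 g/L / 85.2 μg/L = 1.69 × 10⁵.

1.69 × 10⁵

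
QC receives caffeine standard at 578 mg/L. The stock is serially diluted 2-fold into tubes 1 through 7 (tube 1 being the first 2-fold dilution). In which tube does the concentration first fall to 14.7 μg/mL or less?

Tube n has concentration 578 mg/L / 2ⁿ.
Need 2ⁿ ≥ 578 mg/L / 14.7 μg/mL = 39.3, so n ≥ 5.30.
First such tube: n = 6.

tube 6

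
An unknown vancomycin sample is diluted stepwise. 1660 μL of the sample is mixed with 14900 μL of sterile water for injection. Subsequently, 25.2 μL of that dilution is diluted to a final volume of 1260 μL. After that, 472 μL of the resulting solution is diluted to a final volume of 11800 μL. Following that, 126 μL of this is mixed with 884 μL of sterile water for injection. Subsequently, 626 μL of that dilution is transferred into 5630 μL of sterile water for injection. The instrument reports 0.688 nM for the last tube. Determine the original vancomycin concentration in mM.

Overall dilution factor = 9.976 × 50 × 25 × 8.016 × 9.994 = 9.99 × 10⁵.
Original = 0.688 nM × 9.99 × 10⁵ = 6.87 × 10⁵ nM = 0.687 mM.

0.687 mM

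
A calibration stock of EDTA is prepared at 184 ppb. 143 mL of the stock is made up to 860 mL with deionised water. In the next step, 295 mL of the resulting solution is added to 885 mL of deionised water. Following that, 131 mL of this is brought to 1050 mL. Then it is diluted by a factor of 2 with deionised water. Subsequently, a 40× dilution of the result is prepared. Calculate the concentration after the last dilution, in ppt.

Overall dilution factor = 6.014 × 4 × 8.015 × 2 × 40 = 1.54 × 10⁴.
184 ppb / 1.54 × 10⁴ = 0.0119 ppb = 11.9 ppt.

11.9 ppt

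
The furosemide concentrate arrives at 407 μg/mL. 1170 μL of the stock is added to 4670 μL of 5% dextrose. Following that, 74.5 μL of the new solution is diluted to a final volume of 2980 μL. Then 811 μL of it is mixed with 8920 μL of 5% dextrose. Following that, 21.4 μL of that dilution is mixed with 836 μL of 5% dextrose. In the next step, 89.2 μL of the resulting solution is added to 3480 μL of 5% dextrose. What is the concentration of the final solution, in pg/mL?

106 pg/mL

Overall dilution factor = 4.991 × 40 × 12.00 × 40.07 × 40.01 = 3.84 × 10⁶.
407 μg/mL / 3.84 × 10⁶ = 1.06 × 10⁻⁴ μg/mL = 106 pg/mL.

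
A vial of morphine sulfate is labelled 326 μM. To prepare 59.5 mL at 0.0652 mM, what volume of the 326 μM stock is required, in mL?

0.0652 mM = 65.2 μM.
V₁ = C₂V₂/C₁ = 65.2 × 59.5 / 326 = 11.9 mL.

11.9 mL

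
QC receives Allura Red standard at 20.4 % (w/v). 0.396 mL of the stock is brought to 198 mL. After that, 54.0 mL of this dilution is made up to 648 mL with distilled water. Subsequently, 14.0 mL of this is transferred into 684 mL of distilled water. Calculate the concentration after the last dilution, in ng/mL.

682 ng/mL

Overall dilution factor = 500 × 12 × 49.86 = 2.99 × 10⁵.
20.4 % (w/v) / 2.99 × 10⁵ = 6.82 × 10⁻⁵ % (w/v) = 682 ng/mL.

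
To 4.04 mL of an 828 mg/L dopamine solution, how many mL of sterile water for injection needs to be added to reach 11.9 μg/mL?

277 mL

11.9 μg/mL = 11.9 mg/L.
V₂ = C₁V₁/C₂ = 828 × 4.04 / 11.9 = 281 mL.
Diluent to add = V₂ − V₁ = 281 − 4.04 = 277 mL.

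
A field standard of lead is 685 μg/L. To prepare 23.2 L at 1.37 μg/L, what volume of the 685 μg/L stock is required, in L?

V₁ = C₂V₂/C₁ = 1.37 × 23.2 / 685 = 0.0464 L.

0.0464 L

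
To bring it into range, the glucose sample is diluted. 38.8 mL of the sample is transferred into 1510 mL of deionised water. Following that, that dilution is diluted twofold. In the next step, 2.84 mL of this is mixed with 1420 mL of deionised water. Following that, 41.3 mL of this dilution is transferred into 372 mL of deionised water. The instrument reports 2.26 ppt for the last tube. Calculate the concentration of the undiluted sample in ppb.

Overall dilution factor = 39.92 × 2 × 501 × 10.01 = 4.00 × 10⁵.
Original = 2.26 ppt × 4.00 × 10⁵ = 9.05 × 10⁵ ppt = 905 ppb.

905 ppb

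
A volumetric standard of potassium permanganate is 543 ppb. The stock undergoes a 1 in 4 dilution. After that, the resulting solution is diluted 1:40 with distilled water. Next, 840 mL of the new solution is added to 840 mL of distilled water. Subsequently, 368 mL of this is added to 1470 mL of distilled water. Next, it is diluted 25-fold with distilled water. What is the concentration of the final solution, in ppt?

13.6 ppt

Overall dilution factor = 4 × 40 × 2 × 4.995 × 25 = 4.00 × 10⁴.
543 ppb / 4.00 × 10⁴ = 0.0136 ppb = 13.6 ppt.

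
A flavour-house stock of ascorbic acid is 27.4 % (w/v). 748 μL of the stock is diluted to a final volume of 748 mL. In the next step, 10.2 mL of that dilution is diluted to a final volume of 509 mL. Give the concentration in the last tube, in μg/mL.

Overall dilution factor = 1000 × 49.90 = 4.99 × 10⁴.
27.4 % (w/v) / 4.99 × 10⁴ = 5.49 × 10⁻⁴ % (w/v) = 5.49 μg/mL.

5.49 μg/mL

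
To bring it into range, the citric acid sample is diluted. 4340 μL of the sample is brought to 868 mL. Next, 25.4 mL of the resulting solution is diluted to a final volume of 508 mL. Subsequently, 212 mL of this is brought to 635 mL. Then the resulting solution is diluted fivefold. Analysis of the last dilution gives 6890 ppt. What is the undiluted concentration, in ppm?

413 ppm

Overall dilution factor = 200 × 20 × 2.995 × 5 = 5.99 × 10⁴.
Original = 6890 ppt × 5.99 × 10⁴ = 4.13 × 10⁸ ppt = 413 ppm.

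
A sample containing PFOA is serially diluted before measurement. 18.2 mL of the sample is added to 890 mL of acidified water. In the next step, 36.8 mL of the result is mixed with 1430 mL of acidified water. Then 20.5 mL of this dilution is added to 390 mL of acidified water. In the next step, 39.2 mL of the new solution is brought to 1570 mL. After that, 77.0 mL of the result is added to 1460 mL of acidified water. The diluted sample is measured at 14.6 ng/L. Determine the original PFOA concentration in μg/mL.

Overall dilution factor = 49.90 × 39.86 × 20.02 × 40.05 × 19.96 = 3.18 × 10⁷.
Original = 14.6 ng/L × 3.18 × 10⁷ = 4.65 × 10⁸ ng/L = 465 μg/mL.

465 μg/mL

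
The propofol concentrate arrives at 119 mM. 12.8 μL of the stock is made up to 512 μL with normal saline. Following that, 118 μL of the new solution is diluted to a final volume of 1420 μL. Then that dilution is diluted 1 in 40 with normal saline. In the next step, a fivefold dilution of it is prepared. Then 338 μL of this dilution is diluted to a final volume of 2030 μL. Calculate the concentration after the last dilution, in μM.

0.206 μM

Overall dilution factor = 40 × 12.03 × 40 × 5 × 6.006 = 5.78 × 10⁵.
119 mM / 5.78 × 10⁵ = 2.06 × 10⁻⁴ mM = 0.206 μM.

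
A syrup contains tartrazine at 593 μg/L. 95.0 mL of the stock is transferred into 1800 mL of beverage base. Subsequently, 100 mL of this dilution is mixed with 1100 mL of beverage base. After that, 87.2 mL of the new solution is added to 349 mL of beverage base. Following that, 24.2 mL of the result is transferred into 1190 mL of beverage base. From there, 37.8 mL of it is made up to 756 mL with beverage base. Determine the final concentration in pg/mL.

0.494 pg/mL

Overall dilution factor = 19.95 × 12 × 5.002 × 50.17 × 20 = 1.20 × 10⁶.
593 μg/L / 1.20 × 10⁶ = 4.94 × 10⁻⁴ μg/L = 0.494 pg/mL.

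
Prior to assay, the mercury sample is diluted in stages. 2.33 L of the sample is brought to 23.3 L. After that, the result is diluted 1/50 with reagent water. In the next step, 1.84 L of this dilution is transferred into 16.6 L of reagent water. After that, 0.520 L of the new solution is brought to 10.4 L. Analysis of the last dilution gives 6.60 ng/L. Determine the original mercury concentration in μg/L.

Overall dilution factor = 10 × 50 × 10.02 × 20 = 1.00 × 10⁵.
Original = 6.60 ng/L × 1.00 × 10⁵ = 6.61 × 10⁵ ng/L = 661 μg/L.

661 μg/L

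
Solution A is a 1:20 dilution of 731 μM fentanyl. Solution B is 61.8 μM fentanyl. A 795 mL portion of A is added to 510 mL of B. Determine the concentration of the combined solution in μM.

46.4 μM

C_A = 731 μM / 20 = 36.6 μM.
C_mix = (C_A·V_A + C_B·V_B)/(V_A + V_B) = (36.6×795 + 61.8×510) / 1305 = 46.4 μM.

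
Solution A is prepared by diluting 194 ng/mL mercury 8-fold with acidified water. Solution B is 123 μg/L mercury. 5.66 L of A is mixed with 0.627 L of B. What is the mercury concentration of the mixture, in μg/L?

34.1 μg/L

C_A = 194 ng/mL / 8 = 24.2 ng/mL.
C_B = 123 μg/L = 123 ng/mL.
C_mix = (C_A·V_A + C_B·V_B)/(V_A + V_B) = (24.2×5.66 + 123×0.627) / 6.287 = 34.1 ng/mL = 34.1 μg/L.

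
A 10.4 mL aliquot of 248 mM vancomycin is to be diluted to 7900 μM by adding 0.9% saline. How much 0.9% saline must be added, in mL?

7900 μM = 7.90 mM.
V₂ = C₁V₁/C₂ = 248 × 10.4 / 7.90 = 326 mL.
Diluent to add = V₂ − V₁ = 326 − 10.4 = 316 mL.

316 mL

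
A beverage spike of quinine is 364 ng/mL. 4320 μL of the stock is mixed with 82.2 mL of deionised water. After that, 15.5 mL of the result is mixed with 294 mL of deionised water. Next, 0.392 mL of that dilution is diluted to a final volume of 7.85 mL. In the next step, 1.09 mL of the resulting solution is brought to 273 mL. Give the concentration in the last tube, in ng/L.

0.181 ng/L

Overall dilution factor = 20.03 × 19.97 × 20.03 × 250.5 = 2.01 × 10⁶.
364 ng/mL / 2.01 × 10⁶ = 1.81 × 10⁻⁴ ng/mL = 0.181 ng/L.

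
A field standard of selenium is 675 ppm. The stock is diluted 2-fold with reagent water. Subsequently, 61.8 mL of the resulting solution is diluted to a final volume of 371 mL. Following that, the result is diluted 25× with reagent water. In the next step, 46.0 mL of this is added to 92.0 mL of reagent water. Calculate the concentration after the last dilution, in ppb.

Overall dilution factor = 2 × 6.003 × 25 × 3 = 900.
675 ppm / 900 = 0.750 ppm = 750 ppb.

750 ppb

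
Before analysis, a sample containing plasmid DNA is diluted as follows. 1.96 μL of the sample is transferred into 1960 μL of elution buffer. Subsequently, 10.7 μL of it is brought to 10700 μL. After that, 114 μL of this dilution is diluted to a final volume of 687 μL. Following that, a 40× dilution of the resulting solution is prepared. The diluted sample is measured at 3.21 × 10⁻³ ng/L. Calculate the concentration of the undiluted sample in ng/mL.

775 ng/mL

Overall dilution factor = 1001 × 1000 × 6.026 × 40 = 2.41 × 10⁸.
Original = 3.21 × 10⁻³ ng/L × 2.41 × 10⁸ = 7.75 × 10⁵ ng/L = 775 ng/mL.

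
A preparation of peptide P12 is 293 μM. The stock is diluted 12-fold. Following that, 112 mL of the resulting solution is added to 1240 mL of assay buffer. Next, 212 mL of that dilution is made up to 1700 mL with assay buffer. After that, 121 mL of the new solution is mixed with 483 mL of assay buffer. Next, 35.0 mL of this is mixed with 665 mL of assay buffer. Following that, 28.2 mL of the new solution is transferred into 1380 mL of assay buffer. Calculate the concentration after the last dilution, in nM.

0.0506 nM

Overall dilution factor = 12 × 12.07 × 8.019 × 4.992 × 20 × 49.94 = 5.79 × 10⁶.
293 μM / 5.79 × 10⁶ = 5.06 × 10⁻⁵ μM = 0.0506 nM.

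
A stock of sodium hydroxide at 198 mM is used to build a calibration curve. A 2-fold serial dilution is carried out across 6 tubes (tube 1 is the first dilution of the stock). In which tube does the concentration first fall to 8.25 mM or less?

Tube n has concentration 198 mM / 2ⁿ.
Need 2ⁿ ≥ 198 mM / 8.25 mM = 24.0, so n ≥ 4.58.
First such tube: n = 5.

tube 5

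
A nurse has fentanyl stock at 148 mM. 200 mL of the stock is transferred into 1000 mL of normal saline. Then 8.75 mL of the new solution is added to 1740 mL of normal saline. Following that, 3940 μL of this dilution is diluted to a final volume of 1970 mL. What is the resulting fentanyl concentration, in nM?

247 nM

Overall dilution factor = 6 × 199.9 × 500 = 6.00 × 10⁵.
148 mM / 6.00 × 10⁵ = 2.47 × 10⁻⁴ mM = 247 nM.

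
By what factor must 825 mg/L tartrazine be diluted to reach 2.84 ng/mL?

Factor = C₀/C_target = 825 mg/L / 2.84 ng/mL = 2.90 × 10⁵.

2.90 × 10⁵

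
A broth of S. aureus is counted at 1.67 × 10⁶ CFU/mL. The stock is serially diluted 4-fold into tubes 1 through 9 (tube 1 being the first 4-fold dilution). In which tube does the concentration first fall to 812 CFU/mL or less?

Tube n has concentration 1.67 × 10⁶ CFU/mL / 4ⁿ.
Need 4ⁿ ≥ 1.67 × 10⁶ CFU/mL / 812 CFU/mL = 2057, so n ≥ 5.50.
First such tube: n = 6.

tube 6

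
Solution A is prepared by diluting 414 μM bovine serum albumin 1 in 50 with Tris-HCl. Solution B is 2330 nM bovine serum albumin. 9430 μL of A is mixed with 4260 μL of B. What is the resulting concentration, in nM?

C_A = 414 μM / 50 = 8.28 μM.
C_B = 2330 nM = 2.33 μM.
C_mix = (C_A·V_A + C_B·V_B)/(V_A + V_B) = (8.28×9430 + 2.33×4260) / 13690 = 6.43 μM = 6430 nM.

6430 nM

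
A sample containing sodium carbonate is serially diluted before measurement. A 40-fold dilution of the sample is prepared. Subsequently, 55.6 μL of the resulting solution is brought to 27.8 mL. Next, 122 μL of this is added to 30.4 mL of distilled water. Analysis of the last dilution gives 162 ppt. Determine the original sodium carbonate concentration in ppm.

811 ppm

Overall dilution factor = 40 × 500 × 250.2 = 5.00 × 10⁶.
Original = 162 ppt × 5.00 × 10⁶ = 8.11 × 10⁸ ppt = 811 ppm.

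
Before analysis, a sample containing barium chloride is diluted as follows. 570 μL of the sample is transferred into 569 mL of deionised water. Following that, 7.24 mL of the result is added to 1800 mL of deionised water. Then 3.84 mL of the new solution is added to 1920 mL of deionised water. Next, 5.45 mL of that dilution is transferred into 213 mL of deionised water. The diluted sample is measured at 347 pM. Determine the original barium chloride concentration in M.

Overall dilution factor = 999.2 × 249.6 × 501 × 40.08 = 5.01 × 10⁹.
Original = 347 pM × 5.01 × 10⁹ = 1.74 × 10¹² pM = 1.74 M.

1.74 M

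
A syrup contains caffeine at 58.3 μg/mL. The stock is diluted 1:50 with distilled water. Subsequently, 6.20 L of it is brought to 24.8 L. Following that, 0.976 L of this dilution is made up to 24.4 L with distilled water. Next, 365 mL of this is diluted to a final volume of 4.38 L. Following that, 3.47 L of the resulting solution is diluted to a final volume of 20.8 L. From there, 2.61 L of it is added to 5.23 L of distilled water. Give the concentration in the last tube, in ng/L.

Overall dilution factor = 50 × 4 × 25 × 12 × 5.994 × 3.004 = 1.08 × 10⁶.
58.3 μg/mL / 1.08 × 10⁶ = 5.40 × 10⁻⁵ μg/mL = 54.0 ng/L.

54.0 ng/L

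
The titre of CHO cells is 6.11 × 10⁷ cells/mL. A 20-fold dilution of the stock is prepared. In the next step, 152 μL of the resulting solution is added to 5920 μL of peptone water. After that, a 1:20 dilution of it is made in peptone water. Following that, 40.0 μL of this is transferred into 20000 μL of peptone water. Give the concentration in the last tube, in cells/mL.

Overall dilution factor = 20 × 39.95 × 20 × 501 = 8.01 × 10⁶.
6.11 × 10⁷ cells/mL / 8.01 × 10⁶ = 7.63 cells/mL.

7.63 cells/mL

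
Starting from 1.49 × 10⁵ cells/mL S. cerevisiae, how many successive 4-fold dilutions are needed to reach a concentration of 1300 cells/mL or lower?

Need 4ⁿ ≥ 115, so n ≥ log(115)/log(4) = 3.42.
Minimum whole steps: n = 4.

4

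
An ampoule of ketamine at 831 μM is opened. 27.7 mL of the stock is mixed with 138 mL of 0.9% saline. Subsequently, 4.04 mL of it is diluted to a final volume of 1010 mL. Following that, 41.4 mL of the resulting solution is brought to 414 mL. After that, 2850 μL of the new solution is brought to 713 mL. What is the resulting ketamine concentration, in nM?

0.222 nM

Overall dilution factor = 5.982 × 250 × 10 × 250.2 = 3.74 × 10⁶.
831 μM / 3.74 × 10⁶ = 2.22 × 10⁻⁴ μM = 0.222 nM.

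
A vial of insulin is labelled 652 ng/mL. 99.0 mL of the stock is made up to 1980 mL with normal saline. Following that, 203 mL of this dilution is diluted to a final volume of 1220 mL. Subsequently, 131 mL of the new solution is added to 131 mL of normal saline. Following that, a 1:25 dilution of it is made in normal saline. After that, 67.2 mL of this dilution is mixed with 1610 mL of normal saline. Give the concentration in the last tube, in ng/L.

Overall dilution factor = 20 × 6.010 × 2 × 25 × 24.96 = 1.50 × 10⁵.
652 ng/mL / 1.50 × 10⁵ = 4.35 × 10⁻³ ng/mL = 4.35 ng/L.

4.35 ng/L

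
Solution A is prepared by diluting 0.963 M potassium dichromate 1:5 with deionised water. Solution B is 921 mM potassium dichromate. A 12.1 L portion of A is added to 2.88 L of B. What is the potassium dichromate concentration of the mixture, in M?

C_A = 0.963 M / 5 = 0.193 M.
C_B = 921 mM = 0.921 M.
C_mix = (C_A·V_A + C_B·V_B)/(V_A + V_B) = (0.193×12.1 + 0.921×2.88) / 14.98 = 0.333 M.

0.333 M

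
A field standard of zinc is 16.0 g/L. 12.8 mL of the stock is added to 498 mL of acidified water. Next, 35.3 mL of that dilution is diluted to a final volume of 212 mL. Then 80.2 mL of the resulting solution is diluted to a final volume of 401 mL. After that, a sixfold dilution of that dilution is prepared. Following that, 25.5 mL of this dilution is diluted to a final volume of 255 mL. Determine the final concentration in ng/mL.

223 ng/mL

Overall dilution factor = 39.91 × 6.006 × 5 × 6 × 10 = 7.19 × 10⁴.
16.0 g/L / 7.19 × 10⁴ = 2.23 × 10⁻⁴ g/L = 223 ng/mL.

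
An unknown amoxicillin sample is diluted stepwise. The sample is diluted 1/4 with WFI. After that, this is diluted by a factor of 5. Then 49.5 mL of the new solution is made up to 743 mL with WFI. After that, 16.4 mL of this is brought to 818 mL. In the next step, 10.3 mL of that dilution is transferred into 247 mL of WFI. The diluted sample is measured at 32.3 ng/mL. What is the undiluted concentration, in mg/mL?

12.1 mg/mL

Overall dilution factor = 4 × 5 × 15.01 × 49.88 × 24.98 = 3.74 × 10⁵.
Original = 32.3 ng/mL × 3.74 × 10⁵ = 1.21 × 10⁷ ng/mL = 12.1 mg/mL.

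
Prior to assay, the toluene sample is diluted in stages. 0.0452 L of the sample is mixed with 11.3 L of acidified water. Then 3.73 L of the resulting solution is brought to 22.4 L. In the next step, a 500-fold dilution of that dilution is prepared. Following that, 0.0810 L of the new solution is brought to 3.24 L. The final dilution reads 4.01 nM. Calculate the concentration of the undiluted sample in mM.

Overall dilution factor = 251 × 6.005 × 500 × 40 = 3.01 × 10⁷.
Original = 4.01 nM × 3.01 × 10⁷ = 1.21 × 10⁸ nM = 121 mM.

121 mM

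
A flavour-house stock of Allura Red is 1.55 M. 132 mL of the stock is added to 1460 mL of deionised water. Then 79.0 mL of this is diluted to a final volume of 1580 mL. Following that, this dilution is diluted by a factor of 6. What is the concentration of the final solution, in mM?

1.07 mM

Overall dilution factor = 12.06 × 20 × 6 = 1447.
1.55 M / 1447 = 1.07 × 10⁻³ M = 1.07 mM.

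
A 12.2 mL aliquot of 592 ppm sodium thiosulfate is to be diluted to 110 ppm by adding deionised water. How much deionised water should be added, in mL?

V₂ = C₁V₁/C₂ = 592 × 12.2 / 110 = 65.7 mL.
Diluent to add = V₂ − V₁ = 65.7 − 12.2 = 53.5 mL.

53.5 mL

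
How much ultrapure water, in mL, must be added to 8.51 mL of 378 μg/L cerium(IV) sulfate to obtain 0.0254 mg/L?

118 mL

0.0254 mg/L = 25.4 μg/L.
V₂ = C₁V₁/C₂ = 378 × 8.51 / 25.4 = 127 mL.
Diluent to add = V₂ − V₁ = 127 − 8.51 = 118 mL.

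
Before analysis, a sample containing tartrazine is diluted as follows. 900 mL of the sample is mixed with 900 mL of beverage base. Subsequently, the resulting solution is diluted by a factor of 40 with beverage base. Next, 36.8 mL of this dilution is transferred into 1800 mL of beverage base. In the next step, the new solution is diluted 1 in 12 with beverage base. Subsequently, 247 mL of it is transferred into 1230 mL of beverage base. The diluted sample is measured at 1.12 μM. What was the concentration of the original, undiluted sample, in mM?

Overall dilution factor = 2 × 40 × 49.91 × 12 × 5.980 = 2.87 × 10⁵.
Original = 1.12 μM × 2.87 × 10⁵ = 3.21 × 10⁵ μM = 321 mM.

321 mM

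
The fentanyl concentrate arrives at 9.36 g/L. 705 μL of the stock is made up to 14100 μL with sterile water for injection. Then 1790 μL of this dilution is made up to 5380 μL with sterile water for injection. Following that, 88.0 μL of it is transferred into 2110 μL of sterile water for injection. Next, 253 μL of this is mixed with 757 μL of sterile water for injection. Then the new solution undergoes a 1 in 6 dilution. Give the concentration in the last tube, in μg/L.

260 μg/L

Overall dilution factor = 20 × 3.006 × 24.98 × 3.992 × 6 = 3.60 × 10⁴.
9.36 g/L / 3.60 × 10⁴ = 2.60 × 10⁻⁴ g/L = 260 μg/L.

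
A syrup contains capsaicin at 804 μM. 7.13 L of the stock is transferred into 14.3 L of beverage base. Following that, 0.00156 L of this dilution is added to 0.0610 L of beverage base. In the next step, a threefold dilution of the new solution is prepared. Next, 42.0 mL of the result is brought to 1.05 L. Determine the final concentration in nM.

Overall dilution factor = 3.006 × 40.10 × 3 × 25 = 9040.
804 μM / 9040 = 0.0889 μM = 88.9 nM.

88.9 nM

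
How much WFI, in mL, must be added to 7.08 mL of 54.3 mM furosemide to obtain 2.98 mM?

V₂ = C₁V₁/C₂ = 54.3 × 7.08 / 2.98 = 129 mL.
Diluent to add = V₂ − V₁ = 129 − 7.08 = 122 mL.

122 mL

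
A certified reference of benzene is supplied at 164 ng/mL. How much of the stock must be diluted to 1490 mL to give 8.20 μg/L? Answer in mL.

74.5 mL

8.20 μg/L = 8.20 ng/mL.
V₁ = C₂V₂/C₁ = 8.20 × 1490 / 164 = 74.5 mL.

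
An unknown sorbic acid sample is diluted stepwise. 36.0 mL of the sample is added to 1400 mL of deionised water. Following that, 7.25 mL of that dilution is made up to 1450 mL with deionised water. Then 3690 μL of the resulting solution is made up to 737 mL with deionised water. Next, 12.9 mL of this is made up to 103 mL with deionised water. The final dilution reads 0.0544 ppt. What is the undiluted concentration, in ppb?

692 ppb

Overall dilution factor = 39.89 × 200 × 199.7 × 7.984 = 1.27 × 10⁷.
Original = 0.0544 ppt × 1.27 × 10⁷ = 6.92 × 10⁵ ppt = 692 ppb.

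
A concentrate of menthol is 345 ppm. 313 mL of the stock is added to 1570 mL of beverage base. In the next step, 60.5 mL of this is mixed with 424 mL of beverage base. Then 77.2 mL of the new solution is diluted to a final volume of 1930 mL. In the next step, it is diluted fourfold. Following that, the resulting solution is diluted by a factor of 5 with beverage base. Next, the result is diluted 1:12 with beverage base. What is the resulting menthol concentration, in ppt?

Overall dilution factor = 6.016 × 8.008 × 25 × 4 × 5 × 12 = 2.89 × 10⁵.
345 ppm / 2.89 × 10⁵ = 1.19 × 10⁻³ ppm = 1190 ppt.

1190 ppt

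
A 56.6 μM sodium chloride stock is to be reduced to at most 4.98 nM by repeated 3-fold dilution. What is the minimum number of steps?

9

Need 3ⁿ ≥ 1.14 × 10⁴, so n ≥ log(1.14 × 10⁴)/log(3) = 8.50.
Minimum whole steps: n = 9.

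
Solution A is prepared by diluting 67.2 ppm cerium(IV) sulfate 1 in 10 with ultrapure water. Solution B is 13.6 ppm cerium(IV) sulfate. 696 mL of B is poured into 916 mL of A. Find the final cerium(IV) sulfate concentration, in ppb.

C_A = 67.2 ppm / 10 = 6.72 ppm.
C_mix = (C_A·V_A + C_B·V_B)/(V_A + V_B) = (6.72×916 + 13.6×696) / 1612 = 9.69 ppm = 9690 ppb.

9690 ppb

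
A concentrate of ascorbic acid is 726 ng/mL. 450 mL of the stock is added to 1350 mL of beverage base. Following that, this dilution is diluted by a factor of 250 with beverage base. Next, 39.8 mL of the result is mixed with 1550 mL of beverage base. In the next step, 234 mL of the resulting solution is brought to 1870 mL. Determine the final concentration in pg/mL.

2.27 pg/mL

Overall dilution factor = 4 × 250 × 39.94 × 7.991 = 3.19 × 10⁵.
726 ng/mL / 3.19 × 10⁵ = 2.27 × 10⁻³ ng/mL = 2.27 pg/mL.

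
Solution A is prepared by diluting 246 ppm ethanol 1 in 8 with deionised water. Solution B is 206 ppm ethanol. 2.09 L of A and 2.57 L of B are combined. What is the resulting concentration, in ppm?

127 ppm

C_A = 246 ppm / 8 = 30.8 ppm.
C_mix = (C_A·V_A + C_B·V_B)/(V_A + V_B) = (30.8×2.09 + 206×2.57) / 4.660 = 127 ppm.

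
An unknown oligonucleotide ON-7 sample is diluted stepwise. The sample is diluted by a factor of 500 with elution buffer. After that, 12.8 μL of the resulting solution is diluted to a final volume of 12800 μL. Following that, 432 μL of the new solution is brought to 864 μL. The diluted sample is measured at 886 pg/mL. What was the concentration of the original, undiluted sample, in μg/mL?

886 μg/mL

Overall dilution factor = 500 × 1000 × 2 = 1.00 × 10⁶.
Original = 886 pg/mL × 1.00 × 10⁶ = 8.86 × 10⁸ pg/mL = 886 μg/mL.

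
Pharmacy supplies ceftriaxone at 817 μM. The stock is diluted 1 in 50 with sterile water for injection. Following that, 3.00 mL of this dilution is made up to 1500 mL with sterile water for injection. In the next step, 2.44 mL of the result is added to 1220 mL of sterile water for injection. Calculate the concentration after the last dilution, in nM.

Overall dilution factor = 50 × 500 × 501 = 1.25 × 10⁷.
817 μM / 1.25 × 10⁷ = 6.52 × 10⁻⁵ μM = 0.0652 nM.

0.0652 nM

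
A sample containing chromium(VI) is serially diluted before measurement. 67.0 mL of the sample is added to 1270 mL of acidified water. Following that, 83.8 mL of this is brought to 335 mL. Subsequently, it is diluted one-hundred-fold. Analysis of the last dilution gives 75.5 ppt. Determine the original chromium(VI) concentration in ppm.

Overall dilution factor = 19.96 × 3.998 × 100 = 7977.
Original = 75.5 ppt × 7977 = 6.02 × 10⁵ ppt = 0.602 ppm.

0.602 ppm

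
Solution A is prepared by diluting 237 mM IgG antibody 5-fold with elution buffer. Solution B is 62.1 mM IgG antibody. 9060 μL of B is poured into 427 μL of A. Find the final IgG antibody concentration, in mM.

C_A = 237 mM / 5 = 47.4 mM.
C_mix = (C_A·V_A + C_B·V_B)/(V_A + V_B) = (47.4×427 + 62.1×9060) / 9487 = 61.4 mM.

61.4 mM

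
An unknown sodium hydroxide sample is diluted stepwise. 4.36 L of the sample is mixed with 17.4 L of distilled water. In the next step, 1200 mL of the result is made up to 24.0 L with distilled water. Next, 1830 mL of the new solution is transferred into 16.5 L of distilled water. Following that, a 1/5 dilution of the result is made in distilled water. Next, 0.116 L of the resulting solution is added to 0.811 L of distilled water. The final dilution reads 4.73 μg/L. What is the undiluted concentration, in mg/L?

Overall dilution factor = 4.991 × 20 × 10.02 × 5 × 7.991 = 3.99 × 10⁴.
Original = 4.73 μg/L × 3.99 × 10⁴ = 1.89 × 10⁵ μg/L = 189 mg/L.

189 mg/L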